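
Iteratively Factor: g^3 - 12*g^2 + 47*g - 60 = (g - 3)*(g^2 - 9*g + 20) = (g - 4)*(g - 3)*(g - 5)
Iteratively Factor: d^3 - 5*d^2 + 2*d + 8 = (d - 4)*(d^2 - d - 2) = (d - 4)*(d + 1)*(d - 2)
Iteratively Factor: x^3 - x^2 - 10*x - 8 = (x + 1)*(x^2 - 2*x - 8) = (x + 1)*(x + 2)*(x - 4)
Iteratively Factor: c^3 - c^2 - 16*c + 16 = (c - 1)*(c^2 - 16) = (c - 1)*(c + 4)*(c - 4)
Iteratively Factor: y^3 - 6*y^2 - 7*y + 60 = (y - 5)*(y^2 - y - 12) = (y - 5)*(y - 4)*(y + 3)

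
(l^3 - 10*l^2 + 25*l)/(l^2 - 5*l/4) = 4*(l^2 - 10*l + 25)/(4*l - 5)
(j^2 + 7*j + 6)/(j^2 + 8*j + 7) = (j + 6)/(j + 7)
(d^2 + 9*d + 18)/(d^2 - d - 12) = (d + 6)/(d - 4)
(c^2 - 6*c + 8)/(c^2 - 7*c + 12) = (c - 2)/(c - 3)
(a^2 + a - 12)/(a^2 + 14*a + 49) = (a^2 + a - 12)/(a^2 + 14*a + 49)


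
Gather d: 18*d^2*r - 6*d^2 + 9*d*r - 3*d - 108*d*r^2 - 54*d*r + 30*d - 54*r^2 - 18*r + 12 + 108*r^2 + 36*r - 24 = d^2*(18*r - 6) + d*(-108*r^2 - 45*r + 27) + 54*r^2 + 18*r - 12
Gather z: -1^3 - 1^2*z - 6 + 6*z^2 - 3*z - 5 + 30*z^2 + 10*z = 36*z^2 + 6*z - 12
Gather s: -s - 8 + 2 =-s - 6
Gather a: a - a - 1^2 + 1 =0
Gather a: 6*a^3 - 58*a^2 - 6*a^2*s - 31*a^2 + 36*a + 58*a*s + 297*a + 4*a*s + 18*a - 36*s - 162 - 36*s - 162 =6*a^3 + a^2*(-6*s - 89) + a*(62*s + 351) - 72*s - 324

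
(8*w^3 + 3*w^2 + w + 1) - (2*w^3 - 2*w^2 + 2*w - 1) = 6*w^3 + 5*w^2 - w + 2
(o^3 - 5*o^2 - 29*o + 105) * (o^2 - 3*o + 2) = o^5 - 8*o^4 - 12*o^3 + 182*o^2 - 373*o + 210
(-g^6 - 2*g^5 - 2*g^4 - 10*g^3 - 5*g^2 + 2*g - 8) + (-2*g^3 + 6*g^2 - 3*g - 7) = -g^6 - 2*g^5 - 2*g^4 - 12*g^3 + g^2 - g - 15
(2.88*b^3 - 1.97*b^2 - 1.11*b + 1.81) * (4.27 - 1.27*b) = -3.6576*b^4 + 14.7995*b^3 - 7.0022*b^2 - 7.0384*b + 7.7287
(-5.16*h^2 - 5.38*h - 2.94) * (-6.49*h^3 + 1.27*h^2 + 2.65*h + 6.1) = 33.4884*h^5 + 28.363*h^4 - 1.426*h^3 - 49.4668*h^2 - 40.609*h - 17.934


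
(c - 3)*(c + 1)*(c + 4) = c^3 + 2*c^2 - 11*c - 12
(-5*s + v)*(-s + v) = 5*s^2 - 6*s*v + v^2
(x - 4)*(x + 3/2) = x^2 - 5*x/2 - 6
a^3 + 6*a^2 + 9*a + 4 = (a + 1)^2*(a + 4)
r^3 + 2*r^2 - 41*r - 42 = (r - 6)*(r + 1)*(r + 7)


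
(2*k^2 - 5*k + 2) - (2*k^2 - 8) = 10 - 5*k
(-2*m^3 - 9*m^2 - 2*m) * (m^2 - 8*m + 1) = -2*m^5 + 7*m^4 + 68*m^3 + 7*m^2 - 2*m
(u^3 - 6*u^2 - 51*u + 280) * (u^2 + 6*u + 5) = u^5 - 82*u^3 - 56*u^2 + 1425*u + 1400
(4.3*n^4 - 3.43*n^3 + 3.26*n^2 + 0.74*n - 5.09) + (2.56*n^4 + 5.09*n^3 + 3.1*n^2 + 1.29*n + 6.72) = 6.86*n^4 + 1.66*n^3 + 6.36*n^2 + 2.03*n + 1.63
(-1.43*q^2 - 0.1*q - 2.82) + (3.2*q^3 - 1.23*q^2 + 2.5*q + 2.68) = 3.2*q^3 - 2.66*q^2 + 2.4*q - 0.14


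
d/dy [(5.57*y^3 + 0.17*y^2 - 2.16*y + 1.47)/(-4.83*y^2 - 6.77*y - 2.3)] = (-26.9031*y^4 - 75.4178*y^3 - 50.0167*y^2 + 13.4182*y + 14.9199)/(23.3289*y^4 + 65.3982*y^3 + 68.0509*y^2 + 31.142*y + 5.29)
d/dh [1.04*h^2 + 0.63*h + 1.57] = 2.08*h + 0.63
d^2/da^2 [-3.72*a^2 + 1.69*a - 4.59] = -7.44000000000000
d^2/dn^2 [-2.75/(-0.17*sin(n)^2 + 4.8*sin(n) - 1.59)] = (-0.3179*sin(n)^4 + 6.732*sin(n)^3 - 59.90985*sin(n)^2 - 34.452*sin(n) + 125.23335)/(0.17*sin(n)^2 - 4.8*sin(n) + 1.59)^3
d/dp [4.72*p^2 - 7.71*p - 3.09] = 9.44*p - 7.71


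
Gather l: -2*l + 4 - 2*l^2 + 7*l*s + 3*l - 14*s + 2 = -2*l^2 + l*(7*s + 1) - 14*s + 6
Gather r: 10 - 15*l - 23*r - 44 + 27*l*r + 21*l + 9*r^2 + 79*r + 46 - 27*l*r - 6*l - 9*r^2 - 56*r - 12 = 0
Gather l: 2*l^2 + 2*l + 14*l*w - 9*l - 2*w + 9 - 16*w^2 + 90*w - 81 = 2*l^2 + l*(14*w - 7) - 16*w^2 + 88*w - 72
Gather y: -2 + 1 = -1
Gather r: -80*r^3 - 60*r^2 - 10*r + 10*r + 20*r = -80*r^3 - 60*r^2 + 20*r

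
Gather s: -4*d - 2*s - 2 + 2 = -4*d - 2*s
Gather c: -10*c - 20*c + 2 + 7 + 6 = 15 - 30*c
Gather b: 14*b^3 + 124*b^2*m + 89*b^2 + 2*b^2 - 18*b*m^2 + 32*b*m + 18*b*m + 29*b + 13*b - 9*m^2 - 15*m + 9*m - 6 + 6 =14*b^3 + b^2*(124*m + 91) + b*(-18*m^2 + 50*m + 42) - 9*m^2 - 6*m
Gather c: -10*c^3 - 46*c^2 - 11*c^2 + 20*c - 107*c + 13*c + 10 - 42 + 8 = -10*c^3 - 57*c^2 - 74*c - 24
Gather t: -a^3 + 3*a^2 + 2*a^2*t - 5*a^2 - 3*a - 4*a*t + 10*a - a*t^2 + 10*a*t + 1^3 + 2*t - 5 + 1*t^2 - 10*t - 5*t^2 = -a^3 - 2*a^2 + 7*a + t^2*(-a - 4) + t*(2*a^2 + 6*a - 8) - 4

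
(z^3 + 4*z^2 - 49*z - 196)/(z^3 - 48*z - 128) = (z^2 - 49)/(z^2 - 4*z - 32)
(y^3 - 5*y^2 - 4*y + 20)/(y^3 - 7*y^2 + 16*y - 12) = (y^2 - 3*y - 10)/(y^2 - 5*y + 6)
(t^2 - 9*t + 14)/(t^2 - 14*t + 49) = (t - 2)/(t - 7)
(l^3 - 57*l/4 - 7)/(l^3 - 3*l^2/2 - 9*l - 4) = (l + 7/2)/(l + 2)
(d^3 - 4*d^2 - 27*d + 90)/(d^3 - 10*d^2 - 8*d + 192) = (d^2 + 2*d - 15)/(d^2 - 4*d - 32)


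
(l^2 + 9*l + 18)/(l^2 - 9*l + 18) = (l^2 + 9*l + 18)/(l^2 - 9*l + 18)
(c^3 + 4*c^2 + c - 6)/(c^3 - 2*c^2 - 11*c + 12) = (c + 2)/(c - 4)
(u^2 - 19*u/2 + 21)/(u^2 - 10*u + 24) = (u - 7/2)/(u - 4)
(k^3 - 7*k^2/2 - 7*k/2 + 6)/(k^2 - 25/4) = 2*(2*k^3 - 7*k^2 - 7*k + 12)/(4*k^2 - 25)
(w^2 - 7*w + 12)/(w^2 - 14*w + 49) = (w^2 - 7*w + 12)/(w^2 - 14*w + 49)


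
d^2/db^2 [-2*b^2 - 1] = -4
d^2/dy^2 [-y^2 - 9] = -2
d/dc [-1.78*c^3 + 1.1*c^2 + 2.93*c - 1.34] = -5.34*c^2 + 2.2*c + 2.93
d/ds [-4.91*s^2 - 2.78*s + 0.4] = -9.82*s - 2.78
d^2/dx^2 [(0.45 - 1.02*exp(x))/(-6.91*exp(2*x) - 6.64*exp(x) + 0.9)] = (48.703062*exp(4*x) - 132.746628*exp(3*x) - 23.88096*exp(2*x) - 24.939*exp(x) - 1.863)*exp(x)/(329.939371*exp(6*x) + 951.142152*exp(5*x) + 785.057538*exp(4*x) + 44.989984*exp(3*x) - 102.25062*exp(2*x) + 16.1352*exp(x) - 0.729)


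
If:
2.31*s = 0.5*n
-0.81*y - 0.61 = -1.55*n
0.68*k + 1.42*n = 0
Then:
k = -1.09127134724858*y - 0.821821631878558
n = 0.52258064516129*y + 0.393548387096774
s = 0.113112693757855*y + 0.0851836335707303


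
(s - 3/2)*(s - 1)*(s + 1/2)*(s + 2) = s^4 - 15*s^2/4 + 5*s/4 + 3/2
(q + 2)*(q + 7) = q^2 + 9*q + 14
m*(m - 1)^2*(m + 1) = m^4 - m^3 - m^2 + m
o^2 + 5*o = o*(o + 5)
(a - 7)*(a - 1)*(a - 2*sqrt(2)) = a^3 - 8*a^2 - 2*sqrt(2)*a^2 + 7*a + 16*sqrt(2)*a - 14*sqrt(2)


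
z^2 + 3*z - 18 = (z - 3)*(z + 6)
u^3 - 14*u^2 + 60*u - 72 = (u - 6)^2*(u - 2)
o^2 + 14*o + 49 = (o + 7)^2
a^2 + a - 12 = (a - 3)*(a + 4)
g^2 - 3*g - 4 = (g - 4)*(g + 1)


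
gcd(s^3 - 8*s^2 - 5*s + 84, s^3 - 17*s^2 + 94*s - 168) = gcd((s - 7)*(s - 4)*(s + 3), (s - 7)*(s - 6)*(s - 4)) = s^2 - 11*s + 28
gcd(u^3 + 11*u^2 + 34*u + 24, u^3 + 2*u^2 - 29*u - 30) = u^2 + 7*u + 6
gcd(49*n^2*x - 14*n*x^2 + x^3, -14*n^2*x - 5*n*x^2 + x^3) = -7*n*x + x^2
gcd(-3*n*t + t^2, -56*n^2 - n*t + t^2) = 1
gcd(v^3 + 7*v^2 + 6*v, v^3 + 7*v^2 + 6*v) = v^3 + 7*v^2 + 6*v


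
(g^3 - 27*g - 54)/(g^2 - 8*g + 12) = (g^2 + 6*g + 9)/(g - 2)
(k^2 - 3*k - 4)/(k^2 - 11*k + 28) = (k + 1)/(k - 7)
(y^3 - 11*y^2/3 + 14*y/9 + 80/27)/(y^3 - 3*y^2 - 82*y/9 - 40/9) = (9*y^2 - 39*y + 40)/(3*(3*y^2 - 11*y - 20))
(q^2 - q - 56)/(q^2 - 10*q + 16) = (q + 7)/(q - 2)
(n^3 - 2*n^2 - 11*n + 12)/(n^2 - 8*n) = (n^3 - 2*n^2 - 11*n + 12)/(n*(n - 8))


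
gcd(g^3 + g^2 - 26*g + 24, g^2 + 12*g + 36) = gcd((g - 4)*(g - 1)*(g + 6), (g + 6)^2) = g + 6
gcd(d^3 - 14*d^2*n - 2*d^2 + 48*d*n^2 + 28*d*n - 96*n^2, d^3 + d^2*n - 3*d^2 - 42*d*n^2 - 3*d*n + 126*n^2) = d - 6*n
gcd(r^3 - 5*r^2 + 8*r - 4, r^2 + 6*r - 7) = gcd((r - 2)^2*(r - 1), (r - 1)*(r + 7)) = r - 1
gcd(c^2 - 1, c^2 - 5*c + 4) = c - 1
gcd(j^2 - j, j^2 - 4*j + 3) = j - 1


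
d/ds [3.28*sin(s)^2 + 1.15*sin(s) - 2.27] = (6.56*sin(s) + 1.15)*cos(s)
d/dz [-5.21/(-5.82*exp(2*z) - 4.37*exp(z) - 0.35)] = (-60.6444*exp(z) - 22.7677)*exp(z)/(5.82*exp(2*z) + 4.37*exp(z) + 0.35)^2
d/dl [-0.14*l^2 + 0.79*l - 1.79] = 0.79 - 0.28*l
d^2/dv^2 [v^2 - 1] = 2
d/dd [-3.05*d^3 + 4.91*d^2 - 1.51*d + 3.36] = -9.15*d^2 + 9.82*d - 1.51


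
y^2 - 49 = (y - 7)*(y + 7)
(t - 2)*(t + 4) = t^2 + 2*t - 8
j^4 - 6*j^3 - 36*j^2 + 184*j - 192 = (j - 8)*(j - 2)^2*(j + 6)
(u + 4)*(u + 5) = u^2 + 9*u + 20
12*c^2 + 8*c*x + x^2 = (2*c + x)*(6*c + x)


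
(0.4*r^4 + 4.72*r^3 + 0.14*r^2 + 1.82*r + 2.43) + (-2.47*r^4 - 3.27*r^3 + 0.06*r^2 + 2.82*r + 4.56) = -2.07*r^4 + 1.45*r^3 + 0.2*r^2 + 4.64*r + 6.99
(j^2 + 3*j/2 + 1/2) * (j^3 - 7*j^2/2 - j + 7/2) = j^5 - 2*j^4 - 23*j^3/4 + j^2/4 + 19*j/4 + 7/4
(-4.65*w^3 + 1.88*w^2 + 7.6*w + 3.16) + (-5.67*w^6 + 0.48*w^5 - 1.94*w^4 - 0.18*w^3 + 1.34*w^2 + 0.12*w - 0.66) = -5.67*w^6 + 0.48*w^5 - 1.94*w^4 - 4.83*w^3 + 3.22*w^2 + 7.72*w + 2.5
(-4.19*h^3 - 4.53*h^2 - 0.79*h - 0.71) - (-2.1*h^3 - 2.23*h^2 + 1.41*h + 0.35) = -2.09*h^3 - 2.3*h^2 - 2.2*h - 1.06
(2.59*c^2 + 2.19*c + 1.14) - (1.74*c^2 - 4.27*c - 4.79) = 0.85*c^2 + 6.46*c + 5.93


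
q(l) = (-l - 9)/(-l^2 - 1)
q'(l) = 2*l*(-l - 9)/(-l^2 - 1)^2 - 1/(-l^2 - 1)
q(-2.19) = 1.17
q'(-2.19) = 1.06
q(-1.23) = 3.09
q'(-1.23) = 3.42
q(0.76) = 6.19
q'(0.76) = -5.33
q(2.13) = 2.01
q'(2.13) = -1.37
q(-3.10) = 0.56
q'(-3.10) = 0.42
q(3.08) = 1.15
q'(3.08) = -0.58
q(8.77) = 0.23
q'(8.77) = -0.04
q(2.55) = 1.54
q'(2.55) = -0.91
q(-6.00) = 0.08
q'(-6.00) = 0.05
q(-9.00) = 0.00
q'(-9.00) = 0.01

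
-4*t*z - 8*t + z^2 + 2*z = (-4*t + z)*(z + 2)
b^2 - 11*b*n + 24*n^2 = (b - 8*n)*(b - 3*n)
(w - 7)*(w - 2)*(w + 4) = w^3 - 5*w^2 - 22*w + 56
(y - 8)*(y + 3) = y^2 - 5*y - 24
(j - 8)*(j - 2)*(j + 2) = j^3 - 8*j^2 - 4*j + 32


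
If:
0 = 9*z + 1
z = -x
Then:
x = 1/9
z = -1/9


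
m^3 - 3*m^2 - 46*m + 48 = (m - 8)*(m - 1)*(m + 6)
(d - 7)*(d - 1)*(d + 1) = d^3 - 7*d^2 - d + 7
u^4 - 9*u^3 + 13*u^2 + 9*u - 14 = (u - 7)*(u - 2)*(u - 1)*(u + 1)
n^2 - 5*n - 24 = (n - 8)*(n + 3)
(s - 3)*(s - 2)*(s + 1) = s^3 - 4*s^2 + s + 6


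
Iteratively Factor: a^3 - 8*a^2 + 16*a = (a - 4)*(a^2 - 4*a) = (a - 4)^2*(a)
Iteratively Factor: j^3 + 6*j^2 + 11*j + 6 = (j + 1)*(j^2 + 5*j + 6) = (j + 1)*(j + 3)*(j + 2)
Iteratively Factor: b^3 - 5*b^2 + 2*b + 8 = (b - 4)*(b^2 - b - 2) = (b - 4)*(b + 1)*(b - 2)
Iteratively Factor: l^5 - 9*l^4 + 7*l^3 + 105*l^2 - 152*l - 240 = (l + 3)*(l^4 - 12*l^3 + 43*l^2 - 24*l - 80) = (l - 4)*(l + 3)*(l^3 - 8*l^2 + 11*l + 20) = (l - 4)*(l + 1)*(l + 3)*(l^2 - 9*l + 20) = (l - 4)^2*(l + 1)*(l + 3)*(l - 5)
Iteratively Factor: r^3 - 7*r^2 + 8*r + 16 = (r + 1)*(r^2 - 8*r + 16) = (r - 4)*(r + 1)*(r - 4)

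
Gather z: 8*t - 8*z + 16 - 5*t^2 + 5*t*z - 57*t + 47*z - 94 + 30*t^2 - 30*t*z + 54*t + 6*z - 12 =25*t^2 + 5*t + z*(45 - 25*t) - 90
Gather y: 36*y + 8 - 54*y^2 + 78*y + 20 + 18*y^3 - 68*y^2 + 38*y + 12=18*y^3 - 122*y^2 + 152*y + 40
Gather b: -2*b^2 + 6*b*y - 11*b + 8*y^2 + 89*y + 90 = -2*b^2 + b*(6*y - 11) + 8*y^2 + 89*y + 90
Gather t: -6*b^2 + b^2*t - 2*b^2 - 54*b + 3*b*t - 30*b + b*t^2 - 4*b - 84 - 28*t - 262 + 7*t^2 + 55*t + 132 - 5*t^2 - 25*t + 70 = -8*b^2 - 88*b + t^2*(b + 2) + t*(b^2 + 3*b + 2) - 144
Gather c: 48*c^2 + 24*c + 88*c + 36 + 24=48*c^2 + 112*c + 60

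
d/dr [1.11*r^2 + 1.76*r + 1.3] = 2.22*r + 1.76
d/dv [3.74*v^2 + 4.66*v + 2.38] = 7.48*v + 4.66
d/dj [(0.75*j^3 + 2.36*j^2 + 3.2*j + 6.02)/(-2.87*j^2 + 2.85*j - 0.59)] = (-2.1525*j^4 + 4.275*j^3 + 14.5825*j^2 + 31.77*j - 19.045)/(8.2369*j^4 - 16.359*j^3 + 11.5091*j^2 - 3.363*j + 0.3481)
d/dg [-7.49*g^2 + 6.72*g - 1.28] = 6.72 - 14.98*g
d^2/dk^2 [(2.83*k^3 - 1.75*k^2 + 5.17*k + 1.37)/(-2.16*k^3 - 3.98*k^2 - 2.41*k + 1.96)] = (64.987488*k^6 - 56.335824*k^5 - 541.807056*k^4 - 305.280162*k^3 - 273.535536*k^2 - 420.855972*k - 72.68481)/(10.077696*k^9 + 55.707264*k^8 + 136.37808*k^7 + 159.920792*k^6 + 51.064212*k^5 - 85.010694*k^4 - 73.908479*k^3 + 11.717076*k^2 + 27.774768*k - 7.529536)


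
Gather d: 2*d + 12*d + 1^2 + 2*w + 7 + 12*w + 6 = 14*d + 14*w + 14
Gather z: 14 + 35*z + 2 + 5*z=40*z + 16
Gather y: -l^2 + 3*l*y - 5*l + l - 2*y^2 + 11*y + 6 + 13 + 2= -l^2 - 4*l - 2*y^2 + y*(3*l + 11) + 21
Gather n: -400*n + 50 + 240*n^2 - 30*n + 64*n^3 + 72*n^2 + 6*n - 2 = 64*n^3 + 312*n^2 - 424*n + 48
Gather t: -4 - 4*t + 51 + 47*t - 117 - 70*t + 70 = -27*t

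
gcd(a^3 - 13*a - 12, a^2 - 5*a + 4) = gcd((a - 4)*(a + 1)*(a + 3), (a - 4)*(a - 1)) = a - 4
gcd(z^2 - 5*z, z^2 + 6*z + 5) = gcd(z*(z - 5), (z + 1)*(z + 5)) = 1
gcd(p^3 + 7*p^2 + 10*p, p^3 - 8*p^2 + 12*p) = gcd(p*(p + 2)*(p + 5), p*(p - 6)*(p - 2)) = p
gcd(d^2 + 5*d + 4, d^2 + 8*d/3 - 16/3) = d + 4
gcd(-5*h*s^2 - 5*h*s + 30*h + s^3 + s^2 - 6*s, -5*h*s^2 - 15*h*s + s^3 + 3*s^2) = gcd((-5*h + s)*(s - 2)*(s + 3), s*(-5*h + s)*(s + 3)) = -5*h*s - 15*h + s^2 + 3*s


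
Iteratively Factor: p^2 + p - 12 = (p + 4)*(p - 3)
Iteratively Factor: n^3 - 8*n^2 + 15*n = (n)*(n^2 - 8*n + 15) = n*(n - 3)*(n - 5)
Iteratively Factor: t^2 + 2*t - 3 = (t - 1)*(t + 3)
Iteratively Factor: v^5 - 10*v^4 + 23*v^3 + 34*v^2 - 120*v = (v)*(v^4 - 10*v^3 + 23*v^2 + 34*v - 120) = v*(v - 3)*(v^3 - 7*v^2 + 2*v + 40) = v*(v - 4)*(v - 3)*(v^2 - 3*v - 10) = v*(v - 4)*(v - 3)*(v + 2)*(v - 5)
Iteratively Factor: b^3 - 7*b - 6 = (b - 3)*(b^2 + 3*b + 2) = (b - 3)*(b + 2)*(b + 1)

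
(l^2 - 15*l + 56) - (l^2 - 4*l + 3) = 53 - 11*l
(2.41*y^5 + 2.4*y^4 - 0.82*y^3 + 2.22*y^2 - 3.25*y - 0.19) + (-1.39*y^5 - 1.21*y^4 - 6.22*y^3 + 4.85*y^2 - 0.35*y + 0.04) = 1.02*y^5 + 1.19*y^4 - 7.04*y^3 + 7.07*y^2 - 3.6*y - 0.15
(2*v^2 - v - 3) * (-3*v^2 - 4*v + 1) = -6*v^4 - 5*v^3 + 15*v^2 + 11*v - 3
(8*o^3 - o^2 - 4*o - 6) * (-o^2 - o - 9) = -8*o^5 - 7*o^4 - 67*o^3 + 19*o^2 + 42*o + 54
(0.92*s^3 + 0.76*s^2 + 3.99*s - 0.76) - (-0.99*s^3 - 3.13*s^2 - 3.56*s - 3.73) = 1.91*s^3 + 3.89*s^2 + 7.55*s + 2.97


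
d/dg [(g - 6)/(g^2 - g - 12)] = (g^2 - g - (g - 6)*(2*g - 1) - 12)/(-g^2 + g + 12)^2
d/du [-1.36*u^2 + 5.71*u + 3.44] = 5.71 - 2.72*u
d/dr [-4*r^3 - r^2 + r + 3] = -12*r^2 - 2*r + 1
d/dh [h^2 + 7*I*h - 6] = 2*h + 7*I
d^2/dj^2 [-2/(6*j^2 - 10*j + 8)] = 2*(9*j^2 - 15*j - (6*j - 5)^2 + 12)/(3*j^2 - 5*j + 4)^3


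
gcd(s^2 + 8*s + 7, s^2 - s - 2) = s + 1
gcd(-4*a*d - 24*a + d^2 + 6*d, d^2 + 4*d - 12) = d + 6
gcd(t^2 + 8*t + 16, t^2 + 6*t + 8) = t + 4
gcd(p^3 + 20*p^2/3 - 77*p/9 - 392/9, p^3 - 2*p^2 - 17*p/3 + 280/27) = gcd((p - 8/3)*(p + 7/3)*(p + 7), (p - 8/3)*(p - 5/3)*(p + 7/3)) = p^2 - p/3 - 56/9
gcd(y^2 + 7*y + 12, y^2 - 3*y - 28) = y + 4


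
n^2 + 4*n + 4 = (n + 2)^2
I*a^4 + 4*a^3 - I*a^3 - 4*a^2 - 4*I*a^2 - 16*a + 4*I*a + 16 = (a - 2)*(a + 2)*(a - 4*I)*(I*a - I)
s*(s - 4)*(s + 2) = s^3 - 2*s^2 - 8*s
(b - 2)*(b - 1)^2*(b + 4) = b^4 - 11*b^2 + 18*b - 8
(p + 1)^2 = p^2 + 2*p + 1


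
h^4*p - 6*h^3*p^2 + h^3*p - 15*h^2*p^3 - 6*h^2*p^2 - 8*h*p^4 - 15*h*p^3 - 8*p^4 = (h - 8*p)*(h + p)^2*(h*p + p)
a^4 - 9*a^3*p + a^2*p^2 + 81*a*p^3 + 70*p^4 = (a - 7*p)*(a - 5*p)*(a + p)*(a + 2*p)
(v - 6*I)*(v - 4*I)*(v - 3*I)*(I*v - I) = I*v^4 + 13*v^3 - I*v^3 - 13*v^2 - 54*I*v^2 - 72*v + 54*I*v + 72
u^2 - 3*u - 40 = (u - 8)*(u + 5)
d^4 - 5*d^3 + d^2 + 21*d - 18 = (d - 3)^2*(d - 1)*(d + 2)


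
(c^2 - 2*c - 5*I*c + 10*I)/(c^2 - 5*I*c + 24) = (c^2 - 2*c - 5*I*c + 10*I)/(c^2 - 5*I*c + 24)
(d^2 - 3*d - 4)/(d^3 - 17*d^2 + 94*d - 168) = (d + 1)/(d^2 - 13*d + 42)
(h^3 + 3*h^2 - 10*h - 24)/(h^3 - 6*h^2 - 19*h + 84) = (h + 2)/(h - 7)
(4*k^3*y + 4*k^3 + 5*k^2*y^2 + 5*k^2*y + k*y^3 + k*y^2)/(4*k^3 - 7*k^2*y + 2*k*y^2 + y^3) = k*(k*y + k + y^2 + y)/(k^2 - 2*k*y + y^2)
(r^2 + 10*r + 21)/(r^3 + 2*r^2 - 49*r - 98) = (r + 3)/(r^2 - 5*r - 14)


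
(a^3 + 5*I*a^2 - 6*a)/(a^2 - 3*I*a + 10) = a*(a + 3*I)/(a - 5*I)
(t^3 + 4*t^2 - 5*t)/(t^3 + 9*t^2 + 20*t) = (t - 1)/(t + 4)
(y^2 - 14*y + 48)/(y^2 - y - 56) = (y - 6)/(y + 7)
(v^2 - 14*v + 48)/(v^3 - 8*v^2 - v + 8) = (v - 6)/(v^2 - 1)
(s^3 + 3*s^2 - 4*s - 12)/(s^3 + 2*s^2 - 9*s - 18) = (s - 2)/(s - 3)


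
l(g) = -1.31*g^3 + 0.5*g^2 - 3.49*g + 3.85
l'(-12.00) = -581.41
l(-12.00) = 2381.41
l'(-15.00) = -902.74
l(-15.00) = 4589.95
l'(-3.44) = -53.44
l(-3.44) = 75.10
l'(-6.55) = -178.65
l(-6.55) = 416.29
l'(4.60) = -82.05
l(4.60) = -129.13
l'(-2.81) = -37.33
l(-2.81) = 46.67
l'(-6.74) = -188.76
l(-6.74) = 451.18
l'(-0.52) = -5.07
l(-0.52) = 5.98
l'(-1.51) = -13.96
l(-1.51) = 14.77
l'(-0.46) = -4.78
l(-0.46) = 5.69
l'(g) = -3.93*g^2 + 1.0*g - 3.49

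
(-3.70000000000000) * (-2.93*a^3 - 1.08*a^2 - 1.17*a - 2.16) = 10.841*a^3 + 3.996*a^2 + 4.329*a + 7.992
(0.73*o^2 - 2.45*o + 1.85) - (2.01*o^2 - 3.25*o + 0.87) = -1.28*o^2 + 0.8*o + 0.98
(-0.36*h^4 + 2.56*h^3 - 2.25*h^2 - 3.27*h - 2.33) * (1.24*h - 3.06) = -0.4464*h^5 + 4.276*h^4 - 10.6236*h^3 + 2.8302*h^2 + 7.117*h + 7.1298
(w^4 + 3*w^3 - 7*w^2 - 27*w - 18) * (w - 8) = w^5 - 5*w^4 - 31*w^3 + 29*w^2 + 198*w + 144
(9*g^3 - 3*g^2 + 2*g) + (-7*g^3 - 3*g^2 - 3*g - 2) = 2*g^3 - 6*g^2 - g - 2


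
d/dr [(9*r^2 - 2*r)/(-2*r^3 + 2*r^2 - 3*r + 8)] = (18*r^4 - 8*r^3 - 23*r^2 + 144*r - 16)/(4*r^6 - 8*r^5 + 16*r^4 - 44*r^3 + 41*r^2 - 48*r + 64)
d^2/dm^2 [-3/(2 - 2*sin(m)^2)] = (6*cos(m)^2 - 9)/cos(m)^4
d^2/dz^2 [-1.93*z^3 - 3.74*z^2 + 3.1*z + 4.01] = -11.58*z - 7.48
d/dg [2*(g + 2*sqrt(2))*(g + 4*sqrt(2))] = 4*g + 12*sqrt(2)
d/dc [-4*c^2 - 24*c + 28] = -8*c - 24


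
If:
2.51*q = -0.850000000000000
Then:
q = -0.34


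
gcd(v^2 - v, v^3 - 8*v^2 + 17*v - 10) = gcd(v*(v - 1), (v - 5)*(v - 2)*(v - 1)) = v - 1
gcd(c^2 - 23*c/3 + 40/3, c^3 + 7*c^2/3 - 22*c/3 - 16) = c - 8/3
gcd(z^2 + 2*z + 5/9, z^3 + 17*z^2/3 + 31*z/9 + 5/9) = z + 1/3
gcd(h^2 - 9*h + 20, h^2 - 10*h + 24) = h - 4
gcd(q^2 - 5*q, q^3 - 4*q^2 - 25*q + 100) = q - 5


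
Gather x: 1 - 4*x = 1 - 4*x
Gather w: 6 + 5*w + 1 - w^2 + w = -w^2 + 6*w + 7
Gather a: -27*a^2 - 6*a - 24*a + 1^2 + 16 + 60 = -27*a^2 - 30*a + 77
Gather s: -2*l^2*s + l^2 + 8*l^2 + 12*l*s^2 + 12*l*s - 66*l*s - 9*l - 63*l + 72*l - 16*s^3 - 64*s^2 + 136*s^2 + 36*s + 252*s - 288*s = 9*l^2 - 16*s^3 + s^2*(12*l + 72) + s*(-2*l^2 - 54*l)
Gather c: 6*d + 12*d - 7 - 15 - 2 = 18*d - 24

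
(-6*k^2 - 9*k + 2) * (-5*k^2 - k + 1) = 30*k^4 + 51*k^3 - 7*k^2 - 11*k + 2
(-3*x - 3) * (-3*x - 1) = 9*x^2 + 12*x + 3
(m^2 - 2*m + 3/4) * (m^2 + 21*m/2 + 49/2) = m^4 + 17*m^3/2 + 17*m^2/4 - 329*m/8 + 147/8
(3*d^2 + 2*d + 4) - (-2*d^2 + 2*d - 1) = 5*d^2 + 5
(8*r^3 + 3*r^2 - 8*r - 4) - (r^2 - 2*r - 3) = 8*r^3 + 2*r^2 - 6*r - 1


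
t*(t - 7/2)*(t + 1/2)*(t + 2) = t^4 - t^3 - 31*t^2/4 - 7*t/2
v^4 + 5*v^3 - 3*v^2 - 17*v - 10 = (v - 2)*(v + 1)^2*(v + 5)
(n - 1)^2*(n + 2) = n^3 - 3*n + 2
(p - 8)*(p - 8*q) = p^2 - 8*p*q - 8*p + 64*q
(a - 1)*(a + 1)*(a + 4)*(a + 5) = a^4 + 9*a^3 + 19*a^2 - 9*a - 20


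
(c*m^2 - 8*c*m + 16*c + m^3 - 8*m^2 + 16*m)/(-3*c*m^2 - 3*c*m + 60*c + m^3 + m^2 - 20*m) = (-c*m + 4*c - m^2 + 4*m)/(3*c*m + 15*c - m^2 - 5*m)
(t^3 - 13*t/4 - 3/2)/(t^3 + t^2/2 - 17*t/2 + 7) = (4*t^2 + 8*t + 3)/(2*(2*t^2 + 5*t - 7))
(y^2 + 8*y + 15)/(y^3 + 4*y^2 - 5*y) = (y + 3)/(y*(y - 1))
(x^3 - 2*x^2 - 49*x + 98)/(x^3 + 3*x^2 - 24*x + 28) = (x - 7)/(x - 2)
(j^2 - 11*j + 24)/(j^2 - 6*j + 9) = (j - 8)/(j - 3)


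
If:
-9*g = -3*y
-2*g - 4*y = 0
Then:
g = 0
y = 0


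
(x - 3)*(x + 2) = x^2 - x - 6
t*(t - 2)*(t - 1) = t^3 - 3*t^2 + 2*t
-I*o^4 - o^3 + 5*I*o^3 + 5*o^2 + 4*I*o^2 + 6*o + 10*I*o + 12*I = (o - 6)*(o + 1)*(o - 2*I)*(-I*o + 1)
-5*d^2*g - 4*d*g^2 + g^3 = g*(-5*d + g)*(d + g)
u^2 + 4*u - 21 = (u - 3)*(u + 7)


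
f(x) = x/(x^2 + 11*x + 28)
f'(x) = x*(-2*x - 11)/(x^2 + 11*x + 28)^2 + 1/(x^2 + 11*x + 28) = (28 - x^2)/(x^4 + 22*x^3 + 177*x^2 + 616*x + 784)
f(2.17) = 0.04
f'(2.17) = 0.01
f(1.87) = 0.04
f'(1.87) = 0.01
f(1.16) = 0.03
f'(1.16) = 0.02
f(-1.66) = -0.13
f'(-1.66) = 0.16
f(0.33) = 0.01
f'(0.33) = 0.03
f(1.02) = 0.03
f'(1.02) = 0.02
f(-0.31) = -0.01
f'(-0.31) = 0.05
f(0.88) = 0.02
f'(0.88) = 0.02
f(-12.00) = -0.30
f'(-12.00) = -0.07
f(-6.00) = 3.00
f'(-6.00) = -2.00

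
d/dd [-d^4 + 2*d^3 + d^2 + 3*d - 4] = -4*d^3 + 6*d^2 + 2*d + 3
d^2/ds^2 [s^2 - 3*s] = 2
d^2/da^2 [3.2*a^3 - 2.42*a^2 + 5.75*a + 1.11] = 19.2*a - 4.84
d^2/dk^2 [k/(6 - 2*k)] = -3/(k - 3)^3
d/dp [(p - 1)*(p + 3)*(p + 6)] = 3*p^2 + 16*p + 9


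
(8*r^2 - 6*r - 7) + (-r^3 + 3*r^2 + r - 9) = -r^3 + 11*r^2 - 5*r - 16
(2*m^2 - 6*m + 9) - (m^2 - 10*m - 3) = m^2 + 4*m + 12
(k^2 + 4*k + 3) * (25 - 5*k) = -5*k^3 + 5*k^2 + 85*k + 75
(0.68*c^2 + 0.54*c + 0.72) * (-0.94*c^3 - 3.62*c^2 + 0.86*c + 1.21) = -0.6392*c^5 - 2.9692*c^4 - 2.0468*c^3 - 1.3192*c^2 + 1.2726*c + 0.8712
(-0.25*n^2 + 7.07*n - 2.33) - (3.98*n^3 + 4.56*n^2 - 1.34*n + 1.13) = -3.98*n^3 - 4.81*n^2 + 8.41*n - 3.46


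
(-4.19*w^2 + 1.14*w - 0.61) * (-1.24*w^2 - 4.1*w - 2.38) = 5.1956*w^4 + 15.7654*w^3 + 6.0546*w^2 - 0.2122*w + 1.4518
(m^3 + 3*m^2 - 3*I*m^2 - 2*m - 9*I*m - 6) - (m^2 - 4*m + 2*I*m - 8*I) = m^3 + 2*m^2 - 3*I*m^2 + 2*m - 11*I*m - 6 + 8*I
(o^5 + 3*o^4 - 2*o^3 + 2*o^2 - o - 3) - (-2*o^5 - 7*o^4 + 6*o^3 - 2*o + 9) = 3*o^5 + 10*o^4 - 8*o^3 + 2*o^2 + o - 12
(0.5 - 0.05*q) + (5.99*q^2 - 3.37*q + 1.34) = 5.99*q^2 - 3.42*q + 1.84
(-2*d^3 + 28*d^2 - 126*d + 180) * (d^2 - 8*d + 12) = -2*d^5 + 44*d^4 - 374*d^3 + 1524*d^2 - 2952*d + 2160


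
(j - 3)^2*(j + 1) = j^3 - 5*j^2 + 3*j + 9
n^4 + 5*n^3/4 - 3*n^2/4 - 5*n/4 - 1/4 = (n - 1)*(n + 1/4)*(n + 1)^2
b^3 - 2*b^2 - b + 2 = (b - 2)*(b - 1)*(b + 1)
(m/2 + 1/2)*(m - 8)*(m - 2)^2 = m^4/2 - 11*m^3/2 + 12*m^2 + 2*m - 16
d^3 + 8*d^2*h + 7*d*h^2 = d*(d + h)*(d + 7*h)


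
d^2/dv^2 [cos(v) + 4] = -cos(v)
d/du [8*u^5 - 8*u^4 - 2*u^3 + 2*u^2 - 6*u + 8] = 40*u^4 - 32*u^3 - 6*u^2 + 4*u - 6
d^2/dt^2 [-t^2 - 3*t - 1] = -2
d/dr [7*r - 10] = 7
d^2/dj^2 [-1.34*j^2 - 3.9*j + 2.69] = -2.68000000000000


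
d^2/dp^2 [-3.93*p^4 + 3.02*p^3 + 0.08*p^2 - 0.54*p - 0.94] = -47.16*p^2 + 18.12*p + 0.16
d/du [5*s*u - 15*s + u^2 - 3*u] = 5*s + 2*u - 3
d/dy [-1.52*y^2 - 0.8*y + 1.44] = -3.04*y - 0.8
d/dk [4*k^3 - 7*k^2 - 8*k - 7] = 12*k^2 - 14*k - 8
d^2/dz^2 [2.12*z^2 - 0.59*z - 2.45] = 4.24000000000000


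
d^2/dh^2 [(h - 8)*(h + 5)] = 2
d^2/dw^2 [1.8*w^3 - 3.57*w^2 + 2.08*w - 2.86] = 10.8*w - 7.14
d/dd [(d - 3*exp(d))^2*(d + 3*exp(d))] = (d - 3*exp(d))*((d - 3*exp(d))*(3*exp(d) + 1) - 2*(d + 3*exp(d))*(3*exp(d) - 1))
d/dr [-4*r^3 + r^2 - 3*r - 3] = -12*r^2 + 2*r - 3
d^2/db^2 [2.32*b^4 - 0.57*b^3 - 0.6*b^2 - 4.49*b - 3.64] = 27.84*b^2 - 3.42*b - 1.2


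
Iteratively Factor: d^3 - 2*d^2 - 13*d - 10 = (d + 1)*(d^2 - 3*d - 10) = (d + 1)*(d + 2)*(d - 5)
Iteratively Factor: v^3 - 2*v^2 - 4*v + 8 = (v + 2)*(v^2 - 4*v + 4) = (v - 2)*(v + 2)*(v - 2)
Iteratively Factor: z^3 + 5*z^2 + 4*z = (z + 1)*(z^2 + 4*z) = z*(z + 1)*(z + 4)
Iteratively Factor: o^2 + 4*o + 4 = (o + 2)*(o + 2)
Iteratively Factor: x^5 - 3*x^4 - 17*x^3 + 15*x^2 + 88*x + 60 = (x - 5)*(x^4 + 2*x^3 - 7*x^2 - 20*x - 12) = (x - 5)*(x + 2)*(x^3 - 7*x - 6) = (x - 5)*(x + 1)*(x + 2)*(x^2 - x - 6) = (x - 5)*(x - 3)*(x + 1)*(x + 2)*(x + 2)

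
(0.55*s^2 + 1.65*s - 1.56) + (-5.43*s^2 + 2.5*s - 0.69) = -4.88*s^2 + 4.15*s - 2.25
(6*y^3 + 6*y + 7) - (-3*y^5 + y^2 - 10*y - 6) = 3*y^5 + 6*y^3 - y^2 + 16*y + 13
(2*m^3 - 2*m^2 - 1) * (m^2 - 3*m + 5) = 2*m^5 - 8*m^4 + 16*m^3 - 11*m^2 + 3*m - 5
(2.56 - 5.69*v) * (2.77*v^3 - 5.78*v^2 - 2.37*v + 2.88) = -15.7613*v^4 + 39.9794*v^3 - 1.3115*v^2 - 22.4544*v + 7.3728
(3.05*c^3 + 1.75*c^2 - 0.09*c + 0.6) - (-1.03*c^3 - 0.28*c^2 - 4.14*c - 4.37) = 4.08*c^3 + 2.03*c^2 + 4.05*c + 4.97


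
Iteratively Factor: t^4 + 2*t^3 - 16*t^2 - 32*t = (t + 4)*(t^3 - 2*t^2 - 8*t) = (t - 4)*(t + 4)*(t^2 + 2*t) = (t - 4)*(t + 2)*(t + 4)*(t)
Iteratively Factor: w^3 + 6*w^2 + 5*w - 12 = (w + 4)*(w^2 + 2*w - 3) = (w + 3)*(w + 4)*(w - 1)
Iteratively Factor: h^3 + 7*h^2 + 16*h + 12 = (h + 3)*(h^2 + 4*h + 4) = (h + 2)*(h + 3)*(h + 2)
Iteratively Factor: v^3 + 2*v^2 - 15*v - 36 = (v - 4)*(v^2 + 6*v + 9) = (v - 4)*(v + 3)*(v + 3)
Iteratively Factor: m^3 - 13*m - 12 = (m + 3)*(m^2 - 3*m - 4) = (m - 4)*(m + 3)*(m + 1)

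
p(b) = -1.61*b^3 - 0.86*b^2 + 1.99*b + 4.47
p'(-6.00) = -161.57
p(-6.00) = 309.33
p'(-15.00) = -1058.96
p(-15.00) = 5214.87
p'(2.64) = -36.21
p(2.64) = -25.89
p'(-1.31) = -4.05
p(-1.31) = 4.01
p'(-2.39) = -21.49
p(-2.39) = 16.78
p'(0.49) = -0.01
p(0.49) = 5.05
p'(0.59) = -0.71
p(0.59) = 5.01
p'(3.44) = -61.08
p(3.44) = -64.40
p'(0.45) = 0.24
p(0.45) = 5.04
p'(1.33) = -8.84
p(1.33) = 1.81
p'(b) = -4.83*b^2 - 1.72*b + 1.99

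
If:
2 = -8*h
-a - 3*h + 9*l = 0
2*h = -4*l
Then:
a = 15/8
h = -1/4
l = 1/8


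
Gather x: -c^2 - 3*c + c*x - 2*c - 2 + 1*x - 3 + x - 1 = -c^2 - 5*c + x*(c + 2) - 6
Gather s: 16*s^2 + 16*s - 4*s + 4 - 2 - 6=16*s^2 + 12*s - 4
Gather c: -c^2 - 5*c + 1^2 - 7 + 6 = -c^2 - 5*c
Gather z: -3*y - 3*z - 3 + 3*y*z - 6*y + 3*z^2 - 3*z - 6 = -9*y + 3*z^2 + z*(3*y - 6) - 9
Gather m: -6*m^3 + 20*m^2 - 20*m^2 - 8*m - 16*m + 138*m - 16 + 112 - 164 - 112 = -6*m^3 + 114*m - 180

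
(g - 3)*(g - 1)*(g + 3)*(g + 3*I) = g^4 - g^3 + 3*I*g^3 - 9*g^2 - 3*I*g^2 + 9*g - 27*I*g + 27*I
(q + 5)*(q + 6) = q^2 + 11*q + 30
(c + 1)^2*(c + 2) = c^3 + 4*c^2 + 5*c + 2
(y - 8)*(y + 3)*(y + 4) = y^3 - y^2 - 44*y - 96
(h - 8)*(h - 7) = h^2 - 15*h + 56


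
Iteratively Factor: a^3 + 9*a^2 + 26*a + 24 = (a + 4)*(a^2 + 5*a + 6) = (a + 2)*(a + 4)*(a + 3)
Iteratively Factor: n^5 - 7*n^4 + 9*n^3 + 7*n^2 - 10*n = (n - 5)*(n^4 - 2*n^3 - n^2 + 2*n) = (n - 5)*(n - 1)*(n^3 - n^2 - 2*n) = (n - 5)*(n - 2)*(n - 1)*(n^2 + n) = (n - 5)*(n - 2)*(n - 1)*(n + 1)*(n)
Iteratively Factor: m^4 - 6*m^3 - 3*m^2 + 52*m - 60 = (m - 5)*(m^3 - m^2 - 8*m + 12) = (m - 5)*(m - 2)*(m^2 + m - 6) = (m - 5)*(m - 2)*(m + 3)*(m - 2)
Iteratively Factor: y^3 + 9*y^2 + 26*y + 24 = (y + 4)*(y^2 + 5*y + 6) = (y + 3)*(y + 4)*(y + 2)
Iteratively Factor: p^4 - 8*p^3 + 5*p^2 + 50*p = (p - 5)*(p^3 - 3*p^2 - 10*p) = (p - 5)*(p + 2)*(p^2 - 5*p) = p*(p - 5)*(p + 2)*(p - 5)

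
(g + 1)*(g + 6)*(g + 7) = g^3 + 14*g^2 + 55*g + 42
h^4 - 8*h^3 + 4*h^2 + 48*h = h*(h - 6)*(h - 4)*(h + 2)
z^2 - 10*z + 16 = (z - 8)*(z - 2)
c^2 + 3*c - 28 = (c - 4)*(c + 7)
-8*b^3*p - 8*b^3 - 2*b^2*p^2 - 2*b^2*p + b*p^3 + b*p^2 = (-4*b + p)*(2*b + p)*(b*p + b)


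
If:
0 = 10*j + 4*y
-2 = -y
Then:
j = -4/5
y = 2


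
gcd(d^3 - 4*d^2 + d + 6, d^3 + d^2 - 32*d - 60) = 1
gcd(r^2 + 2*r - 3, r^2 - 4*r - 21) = r + 3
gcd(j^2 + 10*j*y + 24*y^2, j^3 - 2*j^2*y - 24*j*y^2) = j + 4*y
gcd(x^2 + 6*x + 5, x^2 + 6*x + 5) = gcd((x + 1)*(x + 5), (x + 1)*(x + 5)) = x^2 + 6*x + 5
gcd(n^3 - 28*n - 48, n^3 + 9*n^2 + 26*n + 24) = n^2 + 6*n + 8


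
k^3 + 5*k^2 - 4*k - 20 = (k - 2)*(k + 2)*(k + 5)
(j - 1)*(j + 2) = j^2 + j - 2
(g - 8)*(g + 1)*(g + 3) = g^3 - 4*g^2 - 29*g - 24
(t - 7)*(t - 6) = t^2 - 13*t + 42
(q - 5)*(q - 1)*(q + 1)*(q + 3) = q^4 - 2*q^3 - 16*q^2 + 2*q + 15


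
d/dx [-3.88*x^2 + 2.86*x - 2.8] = 2.86 - 7.76*x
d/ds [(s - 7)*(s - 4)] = 2*s - 11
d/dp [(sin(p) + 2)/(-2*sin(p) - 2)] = cos(p)/(2*(sin(p) + 1)^2)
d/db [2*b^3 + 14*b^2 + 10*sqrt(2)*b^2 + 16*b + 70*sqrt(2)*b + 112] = 6*b^2 + 28*b + 20*sqrt(2)*b + 16 + 70*sqrt(2)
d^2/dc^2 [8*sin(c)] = -8*sin(c)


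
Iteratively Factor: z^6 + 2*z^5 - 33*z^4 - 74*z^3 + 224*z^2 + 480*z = (z + 2)*(z^5 - 33*z^3 - 8*z^2 + 240*z) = (z - 5)*(z + 2)*(z^4 + 5*z^3 - 8*z^2 - 48*z) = (z - 5)*(z + 2)*(z + 4)*(z^3 + z^2 - 12*z) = (z - 5)*(z + 2)*(z + 4)^2*(z^2 - 3*z) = z*(z - 5)*(z + 2)*(z + 4)^2*(z - 3)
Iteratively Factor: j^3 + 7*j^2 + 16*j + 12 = (j + 3)*(j^2 + 4*j + 4) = (j + 2)*(j + 3)*(j + 2)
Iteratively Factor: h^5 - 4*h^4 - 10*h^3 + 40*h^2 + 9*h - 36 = (h + 1)*(h^4 - 5*h^3 - 5*h^2 + 45*h - 36) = (h - 4)*(h + 1)*(h^3 - h^2 - 9*h + 9) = (h - 4)*(h + 1)*(h + 3)*(h^2 - 4*h + 3) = (h - 4)*(h - 3)*(h + 1)*(h + 3)*(h - 1)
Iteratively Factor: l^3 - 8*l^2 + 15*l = (l - 5)*(l^2 - 3*l) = l*(l - 5)*(l - 3)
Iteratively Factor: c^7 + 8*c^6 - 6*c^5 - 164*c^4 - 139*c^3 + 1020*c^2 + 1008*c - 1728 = (c - 1)*(c^6 + 9*c^5 + 3*c^4 - 161*c^3 - 300*c^2 + 720*c + 1728) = (c - 3)*(c - 1)*(c^5 + 12*c^4 + 39*c^3 - 44*c^2 - 432*c - 576) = (c - 3)*(c - 1)*(c + 4)*(c^4 + 8*c^3 + 7*c^2 - 72*c - 144) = (c - 3)*(c - 1)*(c + 4)^2*(c^3 + 4*c^2 - 9*c - 36) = (c - 3)*(c - 1)*(c + 4)^3*(c^2 - 9) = (c - 3)*(c - 1)*(c + 3)*(c + 4)^3*(c - 3)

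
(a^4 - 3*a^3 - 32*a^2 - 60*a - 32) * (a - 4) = a^5 - 7*a^4 - 20*a^3 + 68*a^2 + 208*a + 128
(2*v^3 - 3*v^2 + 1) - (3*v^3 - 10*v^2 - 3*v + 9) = -v^3 + 7*v^2 + 3*v - 8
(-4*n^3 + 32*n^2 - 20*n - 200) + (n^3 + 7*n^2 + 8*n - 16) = -3*n^3 + 39*n^2 - 12*n - 216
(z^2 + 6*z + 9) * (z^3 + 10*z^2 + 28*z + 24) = z^5 + 16*z^4 + 97*z^3 + 282*z^2 + 396*z + 216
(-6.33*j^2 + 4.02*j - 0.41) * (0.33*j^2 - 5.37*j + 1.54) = -2.0889*j^4 + 35.3187*j^3 - 31.4709*j^2 + 8.3925*j - 0.6314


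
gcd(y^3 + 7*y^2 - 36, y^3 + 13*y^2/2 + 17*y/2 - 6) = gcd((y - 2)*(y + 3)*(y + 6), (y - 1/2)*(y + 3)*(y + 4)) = y + 3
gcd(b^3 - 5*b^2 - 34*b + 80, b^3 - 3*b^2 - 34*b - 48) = b - 8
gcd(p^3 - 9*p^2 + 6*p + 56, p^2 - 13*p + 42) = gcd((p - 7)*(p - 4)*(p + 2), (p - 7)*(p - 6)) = p - 7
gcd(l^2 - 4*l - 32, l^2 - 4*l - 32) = l^2 - 4*l - 32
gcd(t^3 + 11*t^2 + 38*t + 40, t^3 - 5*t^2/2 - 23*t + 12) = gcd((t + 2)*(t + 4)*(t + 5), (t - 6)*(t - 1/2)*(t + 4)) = t + 4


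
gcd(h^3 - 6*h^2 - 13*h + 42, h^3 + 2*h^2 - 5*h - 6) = h^2 + h - 6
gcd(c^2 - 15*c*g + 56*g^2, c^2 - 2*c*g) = 1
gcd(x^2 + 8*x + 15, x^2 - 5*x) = 1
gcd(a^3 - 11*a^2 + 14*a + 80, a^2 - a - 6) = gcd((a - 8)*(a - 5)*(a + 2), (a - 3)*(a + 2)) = a + 2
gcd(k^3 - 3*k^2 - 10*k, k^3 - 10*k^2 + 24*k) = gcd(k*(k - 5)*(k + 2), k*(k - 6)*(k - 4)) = k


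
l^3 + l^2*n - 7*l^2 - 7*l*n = l*(l - 7)*(l + n)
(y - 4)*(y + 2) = y^2 - 2*y - 8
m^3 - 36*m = m*(m - 6)*(m + 6)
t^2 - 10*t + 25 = (t - 5)^2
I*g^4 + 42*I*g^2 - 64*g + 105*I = (g - 7*I)*(g + 3*I)*(g + 5*I)*(I*g + 1)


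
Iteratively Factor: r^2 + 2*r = (r)*(r + 2)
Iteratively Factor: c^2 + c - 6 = (c + 3)*(c - 2)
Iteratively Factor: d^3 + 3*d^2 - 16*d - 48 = (d - 4)*(d^2 + 7*d + 12) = (d - 4)*(d + 3)*(d + 4)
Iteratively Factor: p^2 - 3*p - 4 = (p - 4)*(p + 1)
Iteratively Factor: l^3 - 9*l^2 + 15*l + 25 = (l + 1)*(l^2 - 10*l + 25) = (l - 5)*(l + 1)*(l - 5)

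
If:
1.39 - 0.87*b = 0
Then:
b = 1.60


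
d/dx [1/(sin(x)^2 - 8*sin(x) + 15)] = 2*(4 - sin(x))*cos(x)/(sin(x)^2 - 8*sin(x) + 15)^2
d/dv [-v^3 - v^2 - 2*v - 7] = -3*v^2 - 2*v - 2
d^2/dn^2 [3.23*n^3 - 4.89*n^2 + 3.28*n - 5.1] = 19.38*n - 9.78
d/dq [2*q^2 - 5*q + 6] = 4*q - 5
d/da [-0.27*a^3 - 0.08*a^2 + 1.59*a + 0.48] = -0.81*a^2 - 0.16*a + 1.59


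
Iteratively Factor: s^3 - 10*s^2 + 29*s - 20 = (s - 5)*(s^2 - 5*s + 4) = (s - 5)*(s - 4)*(s - 1)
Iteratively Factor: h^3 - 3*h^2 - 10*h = (h)*(h^2 - 3*h - 10) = h*(h - 5)*(h + 2)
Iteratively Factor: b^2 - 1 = (b - 1)*(b + 1)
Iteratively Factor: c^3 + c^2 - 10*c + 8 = (c + 4)*(c^2 - 3*c + 2) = (c - 2)*(c + 4)*(c - 1)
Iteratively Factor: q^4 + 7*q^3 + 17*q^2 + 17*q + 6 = (q + 2)*(q^3 + 5*q^2 + 7*q + 3) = (q + 1)*(q + 2)*(q^2 + 4*q + 3) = (q + 1)^2*(q + 2)*(q + 3)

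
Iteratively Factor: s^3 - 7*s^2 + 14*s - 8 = (s - 4)*(s^2 - 3*s + 2) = (s - 4)*(s - 2)*(s - 1)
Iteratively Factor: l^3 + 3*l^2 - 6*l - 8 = (l - 2)*(l^2 + 5*l + 4) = (l - 2)*(l + 1)*(l + 4)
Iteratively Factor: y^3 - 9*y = (y)*(y^2 - 9) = y*(y - 3)*(y + 3)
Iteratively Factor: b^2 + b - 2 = (b + 2)*(b - 1)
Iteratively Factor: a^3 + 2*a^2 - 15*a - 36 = (a + 3)*(a^2 - a - 12) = (a + 3)^2*(a - 4)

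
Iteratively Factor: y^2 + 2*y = (y)*(y + 2)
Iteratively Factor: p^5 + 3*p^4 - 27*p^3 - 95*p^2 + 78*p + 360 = (p - 2)*(p^4 + 5*p^3 - 17*p^2 - 129*p - 180) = (p - 2)*(p + 3)*(p^3 + 2*p^2 - 23*p - 60) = (p - 2)*(p + 3)^2*(p^2 - p - 20) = (p - 2)*(p + 3)^2*(p + 4)*(p - 5)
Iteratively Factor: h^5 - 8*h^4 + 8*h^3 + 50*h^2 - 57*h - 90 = (h - 3)*(h^4 - 5*h^3 - 7*h^2 + 29*h + 30) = (h - 5)*(h - 3)*(h^3 - 7*h - 6) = (h - 5)*(h - 3)*(h + 2)*(h^2 - 2*h - 3) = (h - 5)*(h - 3)^2*(h + 2)*(h + 1)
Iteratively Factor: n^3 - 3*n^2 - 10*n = (n + 2)*(n^2 - 5*n) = n*(n + 2)*(n - 5)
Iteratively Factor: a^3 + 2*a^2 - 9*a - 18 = (a - 3)*(a^2 + 5*a + 6) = (a - 3)*(a + 3)*(a + 2)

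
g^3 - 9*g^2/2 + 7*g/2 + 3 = (g - 3)*(g - 2)*(g + 1/2)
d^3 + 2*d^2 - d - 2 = (d - 1)*(d + 1)*(d + 2)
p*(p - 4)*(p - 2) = p^3 - 6*p^2 + 8*p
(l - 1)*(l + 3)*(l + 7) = l^3 + 9*l^2 + 11*l - 21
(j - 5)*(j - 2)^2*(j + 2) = j^4 - 7*j^3 + 6*j^2 + 28*j - 40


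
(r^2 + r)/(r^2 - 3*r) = (r + 1)/(r - 3)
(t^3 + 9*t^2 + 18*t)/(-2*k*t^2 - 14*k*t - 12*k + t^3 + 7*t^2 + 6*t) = t*(t + 3)/(-2*k*t - 2*k + t^2 + t)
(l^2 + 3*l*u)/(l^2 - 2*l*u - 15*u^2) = l/(l - 5*u)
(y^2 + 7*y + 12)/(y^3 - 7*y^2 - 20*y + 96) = (y + 3)/(y^2 - 11*y + 24)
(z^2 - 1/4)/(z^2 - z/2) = (z + 1/2)/z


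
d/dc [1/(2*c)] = -1/(2*c^2)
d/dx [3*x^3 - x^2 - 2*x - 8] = 9*x^2 - 2*x - 2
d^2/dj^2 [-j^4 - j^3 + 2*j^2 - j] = -12*j^2 - 6*j + 4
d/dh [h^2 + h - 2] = 2*h + 1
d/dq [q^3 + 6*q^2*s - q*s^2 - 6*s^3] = 3*q^2 + 12*q*s - s^2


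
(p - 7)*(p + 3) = p^2 - 4*p - 21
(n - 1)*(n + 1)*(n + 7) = n^3 + 7*n^2 - n - 7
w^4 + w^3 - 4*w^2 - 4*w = w*(w - 2)*(w + 1)*(w + 2)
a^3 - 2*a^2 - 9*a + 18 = (a - 3)*(a - 2)*(a + 3)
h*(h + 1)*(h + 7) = h^3 + 8*h^2 + 7*h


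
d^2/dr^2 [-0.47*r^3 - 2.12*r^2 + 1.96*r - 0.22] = -2.82*r - 4.24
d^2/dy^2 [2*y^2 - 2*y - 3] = 4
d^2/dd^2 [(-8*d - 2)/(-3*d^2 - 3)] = 4*(4*d^2*(4*d + 1) - (12*d + 1)*(d^2 + 1))/(3*(d^2 + 1)^3)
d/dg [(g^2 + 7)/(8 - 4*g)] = (g^2 - 2*g*(g - 2) + 7)/(4*(g - 2)^2)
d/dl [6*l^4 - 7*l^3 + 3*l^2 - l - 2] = 24*l^3 - 21*l^2 + 6*l - 1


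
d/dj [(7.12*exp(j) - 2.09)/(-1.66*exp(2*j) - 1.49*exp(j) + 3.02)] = (11.8192*exp(2*j) - 6.9388*exp(j) + 18.3883)*exp(j)/(2.7556*exp(4*j) + 4.9468*exp(3*j) - 7.8063*exp(2*j) - 8.9996*exp(j) + 9.1204)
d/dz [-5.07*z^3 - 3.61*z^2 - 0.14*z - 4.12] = -15.21*z^2 - 7.22*z - 0.14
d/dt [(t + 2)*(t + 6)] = 2*t + 8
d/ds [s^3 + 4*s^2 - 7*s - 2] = 3*s^2 + 8*s - 7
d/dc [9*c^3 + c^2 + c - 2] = 27*c^2 + 2*c + 1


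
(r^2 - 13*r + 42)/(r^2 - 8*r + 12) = (r - 7)/(r - 2)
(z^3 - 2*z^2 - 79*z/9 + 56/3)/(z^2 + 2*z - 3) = (z^2 - 5*z + 56/9)/(z - 1)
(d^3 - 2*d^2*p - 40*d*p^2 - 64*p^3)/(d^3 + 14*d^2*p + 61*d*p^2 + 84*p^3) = (d^2 - 6*d*p - 16*p^2)/(d^2 + 10*d*p + 21*p^2)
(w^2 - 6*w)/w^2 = (w - 6)/w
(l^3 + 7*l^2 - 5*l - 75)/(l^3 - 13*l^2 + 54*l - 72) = (l^2 + 10*l + 25)/(l^2 - 10*l + 24)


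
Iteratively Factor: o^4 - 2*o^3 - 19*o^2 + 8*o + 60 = (o - 5)*(o^3 + 3*o^2 - 4*o - 12) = (o - 5)*(o - 2)*(o^2 + 5*o + 6) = (o - 5)*(o - 2)*(o + 3)*(o + 2)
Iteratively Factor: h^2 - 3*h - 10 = (h - 5)*(h + 2)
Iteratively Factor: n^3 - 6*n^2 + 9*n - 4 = (n - 1)*(n^2 - 5*n + 4) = (n - 1)^2*(n - 4)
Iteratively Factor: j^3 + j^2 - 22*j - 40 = (j + 4)*(j^2 - 3*j - 10) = (j + 2)*(j + 4)*(j - 5)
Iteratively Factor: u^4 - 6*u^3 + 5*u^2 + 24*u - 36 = (u - 3)*(u^3 - 3*u^2 - 4*u + 12) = (u - 3)*(u - 2)*(u^2 - u - 6) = (u - 3)^2*(u - 2)*(u + 2)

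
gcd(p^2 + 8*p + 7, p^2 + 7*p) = p + 7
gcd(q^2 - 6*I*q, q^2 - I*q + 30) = q - 6*I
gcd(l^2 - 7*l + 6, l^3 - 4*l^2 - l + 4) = l - 1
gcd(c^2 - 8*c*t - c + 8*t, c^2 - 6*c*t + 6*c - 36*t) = 1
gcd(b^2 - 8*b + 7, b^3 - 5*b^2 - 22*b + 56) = b - 7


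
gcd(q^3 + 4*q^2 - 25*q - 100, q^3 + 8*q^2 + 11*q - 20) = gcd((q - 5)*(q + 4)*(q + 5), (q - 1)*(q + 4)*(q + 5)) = q^2 + 9*q + 20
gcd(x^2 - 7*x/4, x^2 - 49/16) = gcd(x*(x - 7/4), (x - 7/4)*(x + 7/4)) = x - 7/4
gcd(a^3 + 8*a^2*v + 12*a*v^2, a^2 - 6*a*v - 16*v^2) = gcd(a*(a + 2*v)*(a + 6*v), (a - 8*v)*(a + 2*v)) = a + 2*v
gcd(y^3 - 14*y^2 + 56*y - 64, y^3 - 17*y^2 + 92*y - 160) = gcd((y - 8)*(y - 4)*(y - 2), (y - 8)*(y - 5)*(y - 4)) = y^2 - 12*y + 32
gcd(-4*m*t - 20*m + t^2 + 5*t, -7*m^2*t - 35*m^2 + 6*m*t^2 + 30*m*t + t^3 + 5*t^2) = t + 5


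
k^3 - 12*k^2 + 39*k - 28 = (k - 7)*(k - 4)*(k - 1)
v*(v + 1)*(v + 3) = v^3 + 4*v^2 + 3*v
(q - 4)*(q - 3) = q^2 - 7*q + 12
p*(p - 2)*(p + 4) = p^3 + 2*p^2 - 8*p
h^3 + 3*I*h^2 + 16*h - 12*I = (h - 2*I)*(h - I)*(h + 6*I)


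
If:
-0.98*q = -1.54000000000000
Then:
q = 1.57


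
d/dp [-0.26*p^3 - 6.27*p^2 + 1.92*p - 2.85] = -0.78*p^2 - 12.54*p + 1.92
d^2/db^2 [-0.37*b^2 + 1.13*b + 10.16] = -0.740000000000000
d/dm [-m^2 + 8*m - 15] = 8 - 2*m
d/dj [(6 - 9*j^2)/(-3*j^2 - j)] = 3*(3*j^2 + 12*j + 2)/(j^2*(9*j^2 + 6*j + 1))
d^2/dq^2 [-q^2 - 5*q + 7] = -2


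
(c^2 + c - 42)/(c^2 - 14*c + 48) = (c + 7)/(c - 8)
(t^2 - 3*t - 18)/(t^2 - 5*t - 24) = (t - 6)/(t - 8)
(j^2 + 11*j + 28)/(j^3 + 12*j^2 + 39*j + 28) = 1/(j + 1)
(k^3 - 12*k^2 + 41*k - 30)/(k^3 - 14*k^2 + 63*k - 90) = (k - 1)/(k - 3)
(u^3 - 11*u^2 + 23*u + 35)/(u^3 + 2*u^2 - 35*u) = (u^2 - 6*u - 7)/(u*(u + 7))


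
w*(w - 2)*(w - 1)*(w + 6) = w^4 + 3*w^3 - 16*w^2 + 12*w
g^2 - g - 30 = (g - 6)*(g + 5)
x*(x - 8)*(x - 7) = x^3 - 15*x^2 + 56*x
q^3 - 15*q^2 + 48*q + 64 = (q - 8)^2*(q + 1)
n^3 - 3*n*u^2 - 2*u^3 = (n - 2*u)*(n + u)^2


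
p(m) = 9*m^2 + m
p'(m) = 18*m + 1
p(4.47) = 184.30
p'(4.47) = 81.46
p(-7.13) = 450.40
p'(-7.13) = -127.34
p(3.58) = 118.93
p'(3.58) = 65.44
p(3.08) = 88.46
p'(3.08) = 56.44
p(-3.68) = 118.20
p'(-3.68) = -65.24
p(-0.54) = 2.08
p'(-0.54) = -8.72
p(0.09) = 0.16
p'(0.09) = 2.62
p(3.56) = 117.62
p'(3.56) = 65.08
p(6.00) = 330.00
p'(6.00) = 109.00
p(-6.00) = 318.00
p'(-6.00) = -107.00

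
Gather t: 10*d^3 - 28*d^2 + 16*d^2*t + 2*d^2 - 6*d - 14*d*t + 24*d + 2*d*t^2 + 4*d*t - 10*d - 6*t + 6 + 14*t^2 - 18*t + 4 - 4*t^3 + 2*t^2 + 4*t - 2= 10*d^3 - 26*d^2 + 8*d - 4*t^3 + t^2*(2*d + 16) + t*(16*d^2 - 10*d - 20) + 8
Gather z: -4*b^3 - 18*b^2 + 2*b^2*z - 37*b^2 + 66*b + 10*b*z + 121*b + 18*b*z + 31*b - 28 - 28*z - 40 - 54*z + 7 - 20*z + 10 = -4*b^3 - 55*b^2 + 218*b + z*(2*b^2 + 28*b - 102) - 51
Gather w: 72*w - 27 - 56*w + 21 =16*w - 6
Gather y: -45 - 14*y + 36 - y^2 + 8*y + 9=-y^2 - 6*y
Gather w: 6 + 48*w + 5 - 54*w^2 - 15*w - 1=-54*w^2 + 33*w + 10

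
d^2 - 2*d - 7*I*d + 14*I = (d - 2)*(d - 7*I)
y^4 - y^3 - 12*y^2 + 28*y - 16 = (y - 2)^2*(y - 1)*(y + 4)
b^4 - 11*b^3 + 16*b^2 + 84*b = b*(b - 7)*(b - 6)*(b + 2)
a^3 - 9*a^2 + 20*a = a*(a - 5)*(a - 4)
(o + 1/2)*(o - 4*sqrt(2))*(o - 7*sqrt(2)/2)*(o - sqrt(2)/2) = o^4 - 8*sqrt(2)*o^3 + o^3/2 - 4*sqrt(2)*o^2 + 71*o^2/2 - 14*sqrt(2)*o + 71*o/4 - 7*sqrt(2)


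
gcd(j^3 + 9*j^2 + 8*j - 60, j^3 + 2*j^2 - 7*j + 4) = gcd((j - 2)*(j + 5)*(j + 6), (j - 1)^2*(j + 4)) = 1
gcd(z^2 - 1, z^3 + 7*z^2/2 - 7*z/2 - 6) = z + 1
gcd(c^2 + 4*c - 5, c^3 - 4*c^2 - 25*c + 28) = c - 1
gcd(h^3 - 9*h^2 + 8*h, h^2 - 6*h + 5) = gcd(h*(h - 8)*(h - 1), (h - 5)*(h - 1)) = h - 1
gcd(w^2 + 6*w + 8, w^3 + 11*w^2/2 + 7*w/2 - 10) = w + 4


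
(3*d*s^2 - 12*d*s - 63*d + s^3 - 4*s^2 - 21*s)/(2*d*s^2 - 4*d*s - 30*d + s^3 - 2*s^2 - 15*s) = (3*d*s - 21*d + s^2 - 7*s)/(2*d*s - 10*d + s^2 - 5*s)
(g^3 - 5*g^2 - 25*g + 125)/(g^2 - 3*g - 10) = (g^2 - 25)/(g + 2)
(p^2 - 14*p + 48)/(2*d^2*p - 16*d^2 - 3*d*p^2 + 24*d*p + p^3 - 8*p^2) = (p - 6)/(2*d^2 - 3*d*p + p^2)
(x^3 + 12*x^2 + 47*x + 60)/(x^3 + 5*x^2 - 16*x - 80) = (x + 3)/(x - 4)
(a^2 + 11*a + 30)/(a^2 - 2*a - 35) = (a + 6)/(a - 7)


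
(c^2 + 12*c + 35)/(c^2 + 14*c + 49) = (c + 5)/(c + 7)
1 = 1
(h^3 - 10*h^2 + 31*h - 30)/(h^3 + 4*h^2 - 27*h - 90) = (h^2 - 5*h + 6)/(h^2 + 9*h + 18)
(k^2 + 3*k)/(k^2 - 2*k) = (k + 3)/(k - 2)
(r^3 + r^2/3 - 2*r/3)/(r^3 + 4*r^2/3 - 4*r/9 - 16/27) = 9*r*(r + 1)/(9*r^2 + 18*r + 8)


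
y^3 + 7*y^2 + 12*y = y*(y + 3)*(y + 4)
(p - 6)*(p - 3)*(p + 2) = p^3 - 7*p^2 + 36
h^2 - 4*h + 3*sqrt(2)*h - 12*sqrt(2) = (h - 4)*(h + 3*sqrt(2))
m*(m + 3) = m^2 + 3*m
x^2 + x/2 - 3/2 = (x - 1)*(x + 3/2)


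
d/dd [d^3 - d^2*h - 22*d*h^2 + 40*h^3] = 3*d^2 - 2*d*h - 22*h^2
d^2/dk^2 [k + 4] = 0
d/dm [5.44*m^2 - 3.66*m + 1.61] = 10.88*m - 3.66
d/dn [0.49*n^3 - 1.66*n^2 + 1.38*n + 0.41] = 1.47*n^2 - 3.32*n + 1.38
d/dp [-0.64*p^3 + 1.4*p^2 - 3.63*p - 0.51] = -1.92*p^2 + 2.8*p - 3.63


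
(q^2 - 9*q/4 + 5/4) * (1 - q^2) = -q^4 + 9*q^3/4 - q^2/4 - 9*q/4 + 5/4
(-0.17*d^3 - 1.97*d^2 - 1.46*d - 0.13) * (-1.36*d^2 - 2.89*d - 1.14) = 0.2312*d^5 + 3.1705*d^4 + 7.8727*d^3 + 6.642*d^2 + 2.0401*d + 0.1482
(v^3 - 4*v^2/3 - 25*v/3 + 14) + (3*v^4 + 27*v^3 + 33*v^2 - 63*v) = 3*v^4 + 28*v^3 + 95*v^2/3 - 214*v/3 + 14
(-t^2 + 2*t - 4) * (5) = -5*t^2 + 10*t - 20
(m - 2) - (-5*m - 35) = 6*m + 33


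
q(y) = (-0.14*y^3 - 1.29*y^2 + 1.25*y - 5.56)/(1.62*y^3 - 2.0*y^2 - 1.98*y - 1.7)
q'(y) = (-4.86*y^2 + 4.0*y + 1.98)*(-0.14*y^3 - 1.29*y^2 + 1.25*y - 5.56)/(1.62*y^3 - 2.0*y^2 - 1.98*y - 1.7)^2 + (-0.42*y^2 - 2.58*y + 1.25)/(1.62*y^3 - 2.0*y^2 - 1.98*y - 1.7) = (2.3698*y^4 - 3.4956*y^3 + 32.7898*y^2 - 17.854*y - 13.1338)/(2.6244*y^6 - 6.48*y^5 - 2.4152*y^4 + 2.412*y^3 + 10.7204*y^2 + 6.732*y + 2.89)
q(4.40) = -0.42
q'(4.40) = 0.14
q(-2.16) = 0.56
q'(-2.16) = 0.50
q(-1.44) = 1.23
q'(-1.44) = 1.65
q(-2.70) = 0.36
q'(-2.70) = 0.26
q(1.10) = 1.43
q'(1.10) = 0.33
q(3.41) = -0.67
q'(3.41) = 0.46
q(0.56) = 1.68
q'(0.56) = -1.33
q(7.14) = -0.24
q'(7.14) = 0.03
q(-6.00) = 0.07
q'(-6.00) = 0.03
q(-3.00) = 0.30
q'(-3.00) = 0.19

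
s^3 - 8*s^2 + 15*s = s*(s - 5)*(s - 3)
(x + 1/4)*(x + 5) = x^2 + 21*x/4 + 5/4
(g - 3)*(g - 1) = g^2 - 4*g + 3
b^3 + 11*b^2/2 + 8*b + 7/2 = (b + 1)^2*(b + 7/2)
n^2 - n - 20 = (n - 5)*(n + 4)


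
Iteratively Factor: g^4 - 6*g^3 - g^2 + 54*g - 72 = (g - 3)*(g^3 - 3*g^2 - 10*g + 24) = (g - 3)*(g + 3)*(g^2 - 6*g + 8) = (g - 4)*(g - 3)*(g + 3)*(g - 2)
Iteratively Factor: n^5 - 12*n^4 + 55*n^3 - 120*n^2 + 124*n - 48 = (n - 2)*(n^4 - 10*n^3 + 35*n^2 - 50*n + 24) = (n - 2)*(n - 1)*(n^3 - 9*n^2 + 26*n - 24) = (n - 3)*(n - 2)*(n - 1)*(n^2 - 6*n + 8) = (n - 4)*(n - 3)*(n - 2)*(n - 1)*(n - 2)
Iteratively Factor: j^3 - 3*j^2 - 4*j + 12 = (j - 3)*(j^2 - 4) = (j - 3)*(j - 2)*(j + 2)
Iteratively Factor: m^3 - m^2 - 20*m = (m - 5)*(m^2 + 4*m) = (m - 5)*(m + 4)*(m)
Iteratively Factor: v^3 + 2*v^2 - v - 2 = (v + 2)*(v^2 - 1) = (v - 1)*(v + 2)*(v + 1)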